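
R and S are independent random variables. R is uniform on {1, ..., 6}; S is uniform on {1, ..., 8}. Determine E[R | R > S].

14/3

P(R > S) = 5/16.
Summing R·P(x,y) over outcomes with R > S gives 35/24.
E[R | R > S] = (35/24) / (5/16) = 14/3.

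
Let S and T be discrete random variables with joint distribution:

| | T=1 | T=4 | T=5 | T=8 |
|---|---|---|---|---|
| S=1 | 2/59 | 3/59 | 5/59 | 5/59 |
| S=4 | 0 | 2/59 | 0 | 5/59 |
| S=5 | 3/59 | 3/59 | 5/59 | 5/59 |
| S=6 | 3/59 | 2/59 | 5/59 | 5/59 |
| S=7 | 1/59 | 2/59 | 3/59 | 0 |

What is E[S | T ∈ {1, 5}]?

41/9

P(T ∈ {1, 5}) = 27/59.
Σ S·P over the event = 1·(2/59) + 1·(5/59) + 5·(3/59) + 5·(5/59) + 6·(3/59) + 6·(5/59) + 7·(1/59) + 7·(3/59) = 123/59.
E[S | T ∈ {1, 5}] = (123/59) / (27/59) = 41/9.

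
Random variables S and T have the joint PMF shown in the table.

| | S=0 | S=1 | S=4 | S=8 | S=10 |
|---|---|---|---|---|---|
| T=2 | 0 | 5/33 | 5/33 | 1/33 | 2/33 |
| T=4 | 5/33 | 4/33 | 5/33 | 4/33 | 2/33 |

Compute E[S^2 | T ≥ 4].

27

P(T ≥ 4) = 20/33.
Summing S^2·P(S=x,T=y) over the conditioning event gives 180/11.
E[S^2 | T ≥ 4] = (180/11) / (20/33) = 27.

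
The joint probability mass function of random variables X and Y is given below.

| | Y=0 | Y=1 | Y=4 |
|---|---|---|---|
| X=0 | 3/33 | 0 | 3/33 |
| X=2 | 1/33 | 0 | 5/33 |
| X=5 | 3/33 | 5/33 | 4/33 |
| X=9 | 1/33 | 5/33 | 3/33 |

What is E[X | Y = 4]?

P(Y = 4) = 5/11.
Σ X·P over the event = 0·(3/33) + 2·(5/33) + 5·(4/33) + 9·(3/33) = 19/11.
E[X | Y = 4] = (19/11) / (5/11) = 19/5.

19/5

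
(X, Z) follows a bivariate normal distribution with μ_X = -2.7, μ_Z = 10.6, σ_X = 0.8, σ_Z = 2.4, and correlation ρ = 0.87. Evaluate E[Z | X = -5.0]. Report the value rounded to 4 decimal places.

E[Z | X=x] = μ_Z + ρ(σ_Z/σ_X)(x − μ_X) for jointly normal variables.
E[Z | X=-5.0] = 10.6 + (0.87)·(2.4/0.8)·(-5.0 − (-2.7)) = 10.6 + (2.61)·(-2.3) = 4.5970.

4.5970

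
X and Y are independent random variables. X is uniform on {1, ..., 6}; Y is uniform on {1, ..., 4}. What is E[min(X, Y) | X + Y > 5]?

37/14

P(X + Y > 5) = 7/12.
Summing min(X,Y)·P(x,y) over outcomes with X + Y > 5 gives 37/24.
E[min(X, Y) | X + Y > 5] = (37/24) / (7/12) = 37/14.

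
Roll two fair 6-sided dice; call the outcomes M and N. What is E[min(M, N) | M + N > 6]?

P(M + N > 6) = 7/12.
Summing min(M,N)·P(x,y) over outcomes with M + N > 6 gives 23/12.
E[min(M, N) | M + N > 6] = (23/12) / (7/12) = 23/7.

23/7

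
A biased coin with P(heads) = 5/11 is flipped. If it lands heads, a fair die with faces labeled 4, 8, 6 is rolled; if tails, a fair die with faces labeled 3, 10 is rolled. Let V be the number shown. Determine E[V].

E[V | heads] = (4+8+6)/3 = 6.
E[V | tails] = (3+10)/2 = 13/2.
E[V] = (5/11)·(6) + (6/11)·(13/2) = 69/11.

69/11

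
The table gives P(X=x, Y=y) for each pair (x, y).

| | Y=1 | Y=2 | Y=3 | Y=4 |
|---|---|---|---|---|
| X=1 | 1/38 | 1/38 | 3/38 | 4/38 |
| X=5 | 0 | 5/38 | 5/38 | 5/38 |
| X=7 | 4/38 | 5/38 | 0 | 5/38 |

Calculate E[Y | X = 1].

28/9

P(X = 1) = 9/38.
Σ Y·P over the event = 1·(1/38) + 2·(1/38) + 3·(3/38) + 4·(4/38) = 14/19.
E[Y | X = 1] = (14/19) / (9/38) = 28/9.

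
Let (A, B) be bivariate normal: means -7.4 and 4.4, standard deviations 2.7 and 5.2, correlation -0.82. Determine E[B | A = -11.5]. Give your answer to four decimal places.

For a bivariate normal, E[B | A=x] = μ_B + ρ·(σ_B/σ_A)·(x − μ_A).
E[B | A=-11.5] = 4.4 + (-0.82)·(5.2/2.7)·(-11.5 − (-7.4)) = 4.4 + (-1.57926)·(-4.1) = 10.8750.

10.8750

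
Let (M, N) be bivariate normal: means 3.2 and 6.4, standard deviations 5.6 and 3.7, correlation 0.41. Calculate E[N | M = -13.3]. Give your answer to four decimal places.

1.9303

E[N | M=x] = μ_N + ρ(σ_N/σ_M)(x − μ_M) for jointly normal variables.
E[N | M=-13.3] = 6.4 + (0.41)·(3.7/5.6)·(-13.3 − (3.2)) = 6.4 + (0.27089)·(-16.5) = 1.9303.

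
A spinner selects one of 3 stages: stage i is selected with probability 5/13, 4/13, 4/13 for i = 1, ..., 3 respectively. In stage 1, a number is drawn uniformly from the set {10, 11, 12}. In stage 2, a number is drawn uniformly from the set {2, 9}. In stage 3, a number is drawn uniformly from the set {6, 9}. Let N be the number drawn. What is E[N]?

107/13

E[N | stage 1] = (10+11+12)/3 = 11.
E[N | stage 2] = (2+9)/2 = 11/2.
E[N | stage 3] = (6+9)/2 = 15/2.
E[N] = (5/13)·(11) + (4/13)·(11/2) + (4/13)·(15/2) = 107/13.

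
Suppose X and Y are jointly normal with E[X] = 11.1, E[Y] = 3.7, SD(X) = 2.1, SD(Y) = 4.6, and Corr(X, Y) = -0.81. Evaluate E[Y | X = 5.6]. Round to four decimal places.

The regression of Y on X has slope ρ·σ_Y/σ_X and passes through (μ_X, μ_Y).
E[Y | X=5.6] = 3.7 + (-0.81)·(4.6/2.1)·(5.6 − (11.1)) = 3.7 + (-1.77429)·(-5.5) = 13.4586.

13.4586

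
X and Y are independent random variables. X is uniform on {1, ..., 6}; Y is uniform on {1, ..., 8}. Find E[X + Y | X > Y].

7

P(X > Y) = 5/16.
Summing (X+Y)·P(x,y) over outcomes with X > Y gives 35/16.
E[X + Y | X > Y] = (35/16) / (5/16) = 7.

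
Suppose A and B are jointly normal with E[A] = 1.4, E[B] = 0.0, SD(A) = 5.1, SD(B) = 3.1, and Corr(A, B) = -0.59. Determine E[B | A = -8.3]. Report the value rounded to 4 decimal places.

3.4787

E[B | A=x] = μ_B + ρ(σ_B/σ_A)(x − μ_A) for jointly normal variables.
E[B | A=-8.3] = 0.0 + (-0.59)·(3.1/5.1)·(-8.3 − (1.4)) = 0.0 + (-0.35863)·(-9.7) = 3.4787.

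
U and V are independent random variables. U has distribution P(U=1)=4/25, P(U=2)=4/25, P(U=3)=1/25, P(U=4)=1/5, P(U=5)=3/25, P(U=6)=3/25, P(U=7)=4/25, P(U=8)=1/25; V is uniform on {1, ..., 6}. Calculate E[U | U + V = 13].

P(U + V = 13) = 1/30.
Summing U·P(x,y) over outcomes with U + V = 13 gives 6/25.
E[U | U + V = 13] = (6/25) / (1/30) = 36/5.

36/5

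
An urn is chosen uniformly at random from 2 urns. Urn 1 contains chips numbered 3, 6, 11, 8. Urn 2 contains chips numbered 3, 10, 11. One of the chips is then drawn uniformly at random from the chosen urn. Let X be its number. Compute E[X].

E[X | urn 1] = (3+6+11+8)/4 = 7.
E[X | urn 2] = (3+10+11)/3 = 8.
By the law of total expectation,
E[X] = (1/2)·(7) + (1/2)·(8) = 15/2.

15/2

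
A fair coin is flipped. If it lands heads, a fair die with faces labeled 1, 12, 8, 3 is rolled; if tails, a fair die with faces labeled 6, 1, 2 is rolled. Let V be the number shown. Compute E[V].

9/2

E[V | heads] = (1+12+8+3)/4 = 6.
E[V | tails] = (6+1+2)/3 = 3.
By the law of total expectation,
E[V] = (1/2)·(6) + (1/2)·(3) = 9/2.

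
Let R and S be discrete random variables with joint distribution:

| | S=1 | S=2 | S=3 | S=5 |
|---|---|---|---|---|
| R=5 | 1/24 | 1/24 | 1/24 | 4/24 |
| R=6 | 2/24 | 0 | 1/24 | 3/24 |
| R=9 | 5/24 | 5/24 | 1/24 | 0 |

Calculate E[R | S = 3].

20/3

P(S = 3) = 1/8.
Σ R·P over the event = 5·(1/24) + 6·(1/24) + 9·(1/24) = 5/6.
E[R | S = 3] = (5/6) / (1/8) = 20/3.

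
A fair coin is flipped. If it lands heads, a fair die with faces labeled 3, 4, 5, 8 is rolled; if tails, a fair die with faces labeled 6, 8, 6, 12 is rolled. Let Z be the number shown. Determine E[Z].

13/2

E[Z | heads] = (3+4+5+8)/4 = 5.
E[Z | tails] = (6+8+6+12)/4 = 8.
By the law of total expectation,
E[Z] = (1/2)·(5) + (1/2)·(8) = 13/2.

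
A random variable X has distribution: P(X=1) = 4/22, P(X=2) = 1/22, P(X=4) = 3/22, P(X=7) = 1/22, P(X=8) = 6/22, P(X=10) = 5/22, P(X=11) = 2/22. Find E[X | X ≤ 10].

123/20

P(X ≤ 10) = 10/11.
Σ over the event: 1·2/11 + 2·1/22 + 4·3/22 + 7·1/22 + 8·3/11 + 10·5/22 = 123/22.
E[X | X ≤ 10] = (123/22) / (10/11) = 123/20.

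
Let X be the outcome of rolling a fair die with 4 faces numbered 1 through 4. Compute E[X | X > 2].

7/2

Given X > 2, X is equally likely to be any of {3, 4}.
E[X | X > 2] = (3 + 4) / 2 = 7/2.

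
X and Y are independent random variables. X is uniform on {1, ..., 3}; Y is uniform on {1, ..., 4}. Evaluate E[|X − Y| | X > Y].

Outcomes with X > Y: (2,1), (3,1), (3,2), each with probability 1/12.
E[|X − Y| | X > Y] = (1 + 2 + 1) / 3 = 4/3.

4/3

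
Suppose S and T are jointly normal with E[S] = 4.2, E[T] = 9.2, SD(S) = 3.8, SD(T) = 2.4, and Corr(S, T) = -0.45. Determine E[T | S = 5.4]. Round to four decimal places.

E[T | S=x] = μ_T + ρ(σ_T/σ_S)(x − μ_S) for jointly normal variables.
E[T | S=5.4] = 9.2 + (-0.45)·(2.4/3.8)·(5.4 − (4.2)) = 9.2 + (-0.28421)·(1.2) = 8.8589.

8.8589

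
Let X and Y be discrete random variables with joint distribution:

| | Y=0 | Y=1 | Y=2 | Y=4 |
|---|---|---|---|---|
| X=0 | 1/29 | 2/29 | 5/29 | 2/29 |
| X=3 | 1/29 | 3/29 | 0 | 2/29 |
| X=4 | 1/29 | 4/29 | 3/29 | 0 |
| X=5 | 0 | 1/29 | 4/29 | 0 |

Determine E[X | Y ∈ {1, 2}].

P(Y ∈ {1, 2}) = 22/29.
Σ X·P over the event = 0·(2/29) + 0·(5/29) + 3·(3/29) + 4·(4/29) + 4·(3/29) + 5·(1/29) + 5·(4/29) = 62/29.
E[X | Y ∈ {1, 2}] = (62/29) / (22/29) = 31/11.

31/11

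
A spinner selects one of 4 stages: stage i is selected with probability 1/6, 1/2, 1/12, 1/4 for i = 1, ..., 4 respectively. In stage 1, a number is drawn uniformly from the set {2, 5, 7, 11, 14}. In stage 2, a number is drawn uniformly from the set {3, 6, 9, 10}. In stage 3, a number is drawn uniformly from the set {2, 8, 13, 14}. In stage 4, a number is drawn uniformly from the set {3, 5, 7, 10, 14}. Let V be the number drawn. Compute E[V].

E[V | stage 1] = (2+5+7+11+14)/5 = 39/5.
E[V | stage 2] = (3+6+9+10)/4 = 7.
E[V | stage 3] = (2+8+13+14)/4 = 37/4.
E[V | stage 4] = (3+5+7+10+14)/5 = 39/5.
By the law of total expectation,
E[V] = (1/6)·(39/5) + (1/2)·(7) + (1/12)·(37/4) + (1/4)·(39/5) = 361/48.

361/48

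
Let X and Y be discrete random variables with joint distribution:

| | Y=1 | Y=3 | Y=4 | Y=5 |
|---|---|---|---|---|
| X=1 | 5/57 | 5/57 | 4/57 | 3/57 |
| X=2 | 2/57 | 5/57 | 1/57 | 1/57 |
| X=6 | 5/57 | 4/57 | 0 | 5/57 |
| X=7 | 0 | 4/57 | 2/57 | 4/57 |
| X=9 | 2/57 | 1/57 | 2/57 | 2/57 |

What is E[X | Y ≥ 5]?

P(Y ≥ 5) = 5/19.
Σ X·P over the event = 1·(3/57) + 2·(1/57) + 6·(5/57) + 7·(4/57) + 9·(2/57) = 27/19.
E[X | Y ≥ 5] = (27/19) / (5/19) = 27/5.

27/5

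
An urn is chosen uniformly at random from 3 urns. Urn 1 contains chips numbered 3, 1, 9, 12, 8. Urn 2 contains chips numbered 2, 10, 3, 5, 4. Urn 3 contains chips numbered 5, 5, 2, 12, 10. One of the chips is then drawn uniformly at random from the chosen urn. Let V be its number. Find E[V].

E[V | urn 1] = (3+1+9+12+8)/5 = 33/5.
E[V | urn 2] = (2+10+3+5+4)/5 = 24/5.
E[V | urn 3] = (5+5+2+12+10)/5 = 34/5.
E[V] = (1/3)·(33/5) + (1/3)·(24/5) + (1/3)·(34/5) = 91/15.

91/15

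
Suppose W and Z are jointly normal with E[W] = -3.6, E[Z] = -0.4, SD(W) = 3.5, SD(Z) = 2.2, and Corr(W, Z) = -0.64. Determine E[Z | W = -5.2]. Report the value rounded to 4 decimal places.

E[Z | W=x] = μ_Z + ρ(σ_Z/σ_W)(x − μ_W) for jointly normal variables.
E[Z | W=-5.2] = -0.4 + (-0.64)·(2.2/3.5)·(-5.2 − (-3.6)) = -0.4 + (-0.40229)·(-1.6) = 0.2437.

0.2437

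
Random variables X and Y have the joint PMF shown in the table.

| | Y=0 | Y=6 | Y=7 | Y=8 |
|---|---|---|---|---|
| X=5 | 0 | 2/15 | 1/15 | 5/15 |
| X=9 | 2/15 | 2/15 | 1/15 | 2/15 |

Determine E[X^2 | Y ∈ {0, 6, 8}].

P(Y ∈ {0, 6, 8}) = 13/15.
Σ X^2·P over the event = 25·(2/15) + 25·(5/15) + 81·(2/15) + 81·(2/15) + 81·(2/15) = 661/15.
E[X^2 | Y ∈ {0, 6, 8}] = (661/15) / (13/15) = 661/13.

661/13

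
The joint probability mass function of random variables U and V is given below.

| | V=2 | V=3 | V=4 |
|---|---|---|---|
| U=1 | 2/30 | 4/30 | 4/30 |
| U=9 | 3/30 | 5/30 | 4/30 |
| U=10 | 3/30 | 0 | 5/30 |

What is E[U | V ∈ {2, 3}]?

P(V ∈ {2, 3}) = 17/30.
Summing U·P(U=x,V=y) over the conditioning event gives 18/5.
E[U | V ∈ {2, 3}] = (18/5) / (17/30) = 108/17.

108/17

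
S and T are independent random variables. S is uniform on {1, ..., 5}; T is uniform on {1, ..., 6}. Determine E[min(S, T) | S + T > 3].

67/27

P(S + T > 3) = 9/10.
Summing min(S,T)·P(x,y) over outcomes with S + T > 3 gives 67/30.
E[min(S, T) | S + T > 3] = (67/30) / (9/10) = 67/27.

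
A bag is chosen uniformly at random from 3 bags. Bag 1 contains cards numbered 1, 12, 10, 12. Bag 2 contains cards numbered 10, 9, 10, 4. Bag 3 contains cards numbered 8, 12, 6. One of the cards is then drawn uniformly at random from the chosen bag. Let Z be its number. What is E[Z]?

77/9

E[Z | bag 1] = (1+12+10+12)/4 = 35/4.
E[Z | bag 2] = (10+9+10+4)/4 = 33/4.
E[Z | bag 3] = (8+12+6)/3 = 26/3.
E[Z] = (1/3)·(35/4) + (1/3)·(33/4) + (1/3)·(26/3) = 77/9.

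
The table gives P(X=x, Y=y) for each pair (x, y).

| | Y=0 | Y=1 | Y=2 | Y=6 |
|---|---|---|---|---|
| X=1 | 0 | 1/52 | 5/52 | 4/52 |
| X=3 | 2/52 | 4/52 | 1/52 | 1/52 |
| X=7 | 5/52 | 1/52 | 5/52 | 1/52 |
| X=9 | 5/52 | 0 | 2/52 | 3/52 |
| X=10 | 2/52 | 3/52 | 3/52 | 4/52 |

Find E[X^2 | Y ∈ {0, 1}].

P(Y ∈ {0, 1}) = 23/52.
Σ X^2·P over the event = 1·(1/52) + 9·(2/52) + 9·(4/52) + 49·(5/52) + 49·(1/52) + 81·(5/52) + 100·(2/52) + 100·(3/52) = 627/26.
E[X^2 | Y ∈ {0, 1}] = (627/26) / (23/52) = 1254/23.

1254/23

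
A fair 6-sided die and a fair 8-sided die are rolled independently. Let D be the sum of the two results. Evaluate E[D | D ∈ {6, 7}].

P(D ∈ {6, 7}) = 11/48.
Σ over the event: 6·5/48 + 7·1/8 = 3/2.
E[D | D ∈ {6, 7}] = (3/2) / (11/48) = 72/11.

72/11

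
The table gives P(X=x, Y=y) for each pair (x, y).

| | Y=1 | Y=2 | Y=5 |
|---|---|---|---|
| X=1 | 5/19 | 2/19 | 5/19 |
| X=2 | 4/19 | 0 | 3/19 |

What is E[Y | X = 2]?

19/7

P(X = 2) = 7/19.
Σ Y·P over the event = 1·(4/19) + 5·(3/19) = 1.
E[Y | X = 2] = (1) / (7/19) = 19/7.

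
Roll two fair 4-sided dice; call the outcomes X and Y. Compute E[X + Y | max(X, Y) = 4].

44/7

P(max(X, Y) = 4) = 7/16.
Summing (X+Y)·P(x,y) over outcomes with max(X, Y) = 4 gives 11/4.
E[X + Y | max(X, Y) = 4] = (11/4) / (7/16) = 44/7.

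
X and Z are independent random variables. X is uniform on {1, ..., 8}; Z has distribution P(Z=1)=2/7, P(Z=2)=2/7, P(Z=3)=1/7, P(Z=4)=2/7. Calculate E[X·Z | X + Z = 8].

85/7

P(X + Z = 8) = 1/8.
Summing XZ·P(x,y) over outcomes with X + Z = 8 gives 85/56.
E[X·Z | X + Z = 8] = (85/56) / (1/8) = 85/7.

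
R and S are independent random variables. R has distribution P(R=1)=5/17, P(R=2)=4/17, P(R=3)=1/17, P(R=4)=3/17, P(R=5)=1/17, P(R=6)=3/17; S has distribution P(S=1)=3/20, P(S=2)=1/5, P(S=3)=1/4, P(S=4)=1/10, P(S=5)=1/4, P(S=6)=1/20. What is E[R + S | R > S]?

913/126

P(R > S) = 63/170.
Summing (R+S)·P(x,y) over outcomes with R > S gives 913/340.
E[R + S | R > S] = (913/340) / (63/170) = 913/126.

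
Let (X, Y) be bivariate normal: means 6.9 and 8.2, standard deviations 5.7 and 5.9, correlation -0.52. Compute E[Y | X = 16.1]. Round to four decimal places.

3.2481

For a bivariate normal, E[Y | X=x] = μ_Y + ρ·(σ_Y/σ_X)·(x − μ_X).
E[Y | X=16.1] = 8.2 + (-0.52)·(5.9/5.7)·(16.1 − (6.9)) = 8.2 + (-0.53825)·(9.2) = 3.2481.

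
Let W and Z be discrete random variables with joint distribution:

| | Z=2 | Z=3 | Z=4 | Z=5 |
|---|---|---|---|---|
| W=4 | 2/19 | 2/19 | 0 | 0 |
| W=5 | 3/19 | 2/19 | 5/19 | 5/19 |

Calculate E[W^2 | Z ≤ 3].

P(Z ≤ 3) = 9/19.
Σ W^2·P over the event = 16·(2/19) + 16·(2/19) + 25·(3/19) + 25·(2/19) = 189/19.
E[W^2 | Z ≤ 3] = (189/19) / (9/19) = 21.

21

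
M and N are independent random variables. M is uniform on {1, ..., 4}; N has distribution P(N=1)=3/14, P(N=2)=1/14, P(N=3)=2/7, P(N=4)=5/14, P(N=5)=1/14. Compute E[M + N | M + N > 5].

P(M + N > 5) = 1/2.
Summing (M+N)·P(x,y) over outcomes with M + N > 5 gives 193/56.
E[M + N | M + N > 5] = (193/56) / (1/2) = 193/28.

193/28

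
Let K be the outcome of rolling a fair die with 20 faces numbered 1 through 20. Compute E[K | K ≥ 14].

17

Given K ≥ 14, K is equally likely to be any of {14, 15, 16, 17, 18, 19, 20}.
E[K | K ≥ 14] = (14 + 15 + 16 + 17 + 18 + 19 + 20) / 7 = 17.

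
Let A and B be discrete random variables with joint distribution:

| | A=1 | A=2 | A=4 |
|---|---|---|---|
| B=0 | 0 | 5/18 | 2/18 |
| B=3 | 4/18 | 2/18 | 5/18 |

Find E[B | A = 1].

P(A = 1) = 2/9.
Σ B·P over the event = 3·(4/18) = 2/3.
E[B | A = 1] = (2/3) / (2/9) = 3.

3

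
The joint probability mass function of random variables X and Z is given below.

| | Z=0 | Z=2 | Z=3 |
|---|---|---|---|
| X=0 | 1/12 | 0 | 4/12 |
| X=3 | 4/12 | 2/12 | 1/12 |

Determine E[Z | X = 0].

12/5

P(X = 0) = 5/12.
Σ Z·P over the event = 0·(1/12) + 3·(4/12) = 1.
E[Z | X = 0] = (1) / (5/12) = 12/5.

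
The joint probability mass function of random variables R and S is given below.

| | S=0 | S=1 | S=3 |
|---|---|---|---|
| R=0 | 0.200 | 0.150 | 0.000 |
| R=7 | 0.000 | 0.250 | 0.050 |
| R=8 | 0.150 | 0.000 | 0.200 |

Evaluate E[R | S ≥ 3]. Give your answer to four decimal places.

7.8000

P(S ≥ 3) = 0.250.
Σ R·P over the event = 7·(0.050) + 8·(0.200) = 1.950.
E[R | S ≥ 3] = (1.950) / (0.250) = 7.8000.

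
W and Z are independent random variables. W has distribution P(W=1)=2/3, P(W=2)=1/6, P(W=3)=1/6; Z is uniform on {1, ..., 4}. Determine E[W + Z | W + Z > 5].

P(W + Z > 5) = 1/8.
Summing (W+Z)·P(x,y) over outcomes with W + Z > 5 gives 19/24.
E[W + Z | W + Z > 5] = (19/24) / (1/8) = 19/3.

19/3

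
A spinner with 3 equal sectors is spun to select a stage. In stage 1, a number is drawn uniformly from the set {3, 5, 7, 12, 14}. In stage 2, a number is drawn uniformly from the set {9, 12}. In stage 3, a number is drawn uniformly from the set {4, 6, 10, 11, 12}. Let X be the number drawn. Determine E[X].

E[X | stage 1] = (3+5+7+12+14)/5 = 41/5.
E[X | stage 2] = (9+12)/2 = 21/2.
E[X | stage 3] = (4+6+10+11+12)/5 = 43/5.
By the law of total expectation,
E[X] = (1/3)·(41/5) + (1/3)·(21/2) + (1/3)·(43/5) = 91/10.

91/10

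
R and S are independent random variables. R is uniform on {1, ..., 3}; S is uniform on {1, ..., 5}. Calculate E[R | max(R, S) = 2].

5/3

P(max(R, S) = 2) = 1/5.
Summing R·P(x,y) over outcomes with max(R, S) = 2 gives 1/3.
E[R | max(R, S) = 2] = (1/3) / (1/5) = 5/3.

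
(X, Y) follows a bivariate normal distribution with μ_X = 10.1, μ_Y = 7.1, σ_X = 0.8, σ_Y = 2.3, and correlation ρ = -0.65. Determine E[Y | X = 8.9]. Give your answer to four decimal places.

9.3425

For a bivariate normal, E[Y | X=x] = μ_Y + ρ·(σ_Y/σ_X)·(x − μ_X).
E[Y | X=8.9] = 7.1 + (-0.65)·(2.3/0.8)·(8.9 − (10.1)) = 7.1 + (-1.86875)·(-1.2) = 9.3425.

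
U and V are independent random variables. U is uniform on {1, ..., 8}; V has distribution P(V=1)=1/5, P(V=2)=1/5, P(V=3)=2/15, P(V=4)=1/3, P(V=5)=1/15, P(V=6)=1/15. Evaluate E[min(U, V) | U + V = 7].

P(U + V = 7) = 1/8.
Summing min(U,V)·P(x,y) over outcomes with U + V = 7 gives 11/40.
E[min(U, V) | U + V = 7] = (11/40) / (1/8) = 11/5.

11/5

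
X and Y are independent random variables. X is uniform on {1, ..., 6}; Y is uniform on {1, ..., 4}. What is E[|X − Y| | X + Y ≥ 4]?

2

P(X + Y ≥ 4) = 7/8.
Summing |X−Y|·P(x,y) over outcomes with X + Y ≥ 4 gives 7/4.
E[|X − Y| | X + Y ≥ 4] = (7/4) / (7/8) = 2.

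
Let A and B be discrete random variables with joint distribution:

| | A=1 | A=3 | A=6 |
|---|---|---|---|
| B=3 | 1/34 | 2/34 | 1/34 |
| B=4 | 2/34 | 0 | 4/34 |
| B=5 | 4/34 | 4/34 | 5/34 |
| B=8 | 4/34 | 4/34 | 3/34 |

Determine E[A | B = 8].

P(B = 8) = 11/34.
Σ A·P over the event = 1·(4/34) + 3·(4/34) + 6·(3/34) = 1.
E[A | B = 8] = (1) / (11/34) = 34/11.

34/11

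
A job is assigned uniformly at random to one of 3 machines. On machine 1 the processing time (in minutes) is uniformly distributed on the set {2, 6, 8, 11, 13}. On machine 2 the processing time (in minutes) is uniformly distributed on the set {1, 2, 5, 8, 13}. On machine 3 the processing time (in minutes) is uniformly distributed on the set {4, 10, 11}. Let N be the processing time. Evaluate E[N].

E[N | machine 1] = (2+6+8+11+13)/5 = 8.
E[N | machine 2] = (1+2+5+8+13)/5 = 29/5.
E[N | machine 3] = (4+10+11)/3 = 25/3.
By the law of total expectation,
E[N] = (1/3)·(8) + (1/3)·(29/5) + (1/3)·(25/3) = 332/45.

332/45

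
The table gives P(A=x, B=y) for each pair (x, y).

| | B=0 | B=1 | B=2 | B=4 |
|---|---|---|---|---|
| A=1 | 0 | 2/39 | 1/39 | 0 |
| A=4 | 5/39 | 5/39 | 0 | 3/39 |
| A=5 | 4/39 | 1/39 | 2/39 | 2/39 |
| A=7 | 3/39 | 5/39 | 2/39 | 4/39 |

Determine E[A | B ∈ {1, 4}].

P(B ∈ {1, 4}) = 22/39.
Summing A·P(A=x,B=y) over the conditioning event gives 112/39.
E[A | B ∈ {1, 4}] = (112/39) / (22/39) = 56/11.

56/11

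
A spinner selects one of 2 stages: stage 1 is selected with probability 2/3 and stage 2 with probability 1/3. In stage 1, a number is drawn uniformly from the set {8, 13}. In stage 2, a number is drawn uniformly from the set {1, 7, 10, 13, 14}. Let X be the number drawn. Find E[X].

10

E[X | stage 1] = (8+13)/2 = 21/2.
E[X | stage 2] = (1+7+10+13+14)/5 = 9.
E[X] = (2/3)·(21/2) + (1/3)·(9) = 10.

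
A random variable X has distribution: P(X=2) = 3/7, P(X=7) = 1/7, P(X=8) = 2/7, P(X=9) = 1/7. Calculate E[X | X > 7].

P(X > 7) = 3/7.
Σ over the event: 8·2/7 + 9·1/7 = 25/7.
E[X | X > 7] = (25/7) / (3/7) = 25/3.

25/3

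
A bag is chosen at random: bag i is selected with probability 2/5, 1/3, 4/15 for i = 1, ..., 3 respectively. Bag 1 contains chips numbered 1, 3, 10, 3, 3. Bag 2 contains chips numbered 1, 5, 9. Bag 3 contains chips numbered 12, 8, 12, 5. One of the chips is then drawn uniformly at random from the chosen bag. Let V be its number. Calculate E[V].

E[V | bag 1] = (1+3+10+3+3)/5 = 4.
E[V | bag 2] = (1+5+9)/3 = 5.
E[V | bag 3] = (12+8+12+5)/4 = 37/4.
E[V] = (2/5)·(4) + (1/3)·(5) + (4/15)·(37/4) = 86/15.

86/15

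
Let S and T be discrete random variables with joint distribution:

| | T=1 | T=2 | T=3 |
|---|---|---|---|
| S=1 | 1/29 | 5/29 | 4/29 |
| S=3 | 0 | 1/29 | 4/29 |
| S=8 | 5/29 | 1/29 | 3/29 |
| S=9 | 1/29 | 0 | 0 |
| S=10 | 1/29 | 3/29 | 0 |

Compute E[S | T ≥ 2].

P(T ≥ 2) = 21/29.
Σ S·P over the event = 1·(5/29) + 1·(4/29) + 3·(1/29) + 3·(4/29) + 8·(1/29) + 8·(3/29) + 10·(3/29) = 86/29.
E[S | T ≥ 2] = (86/29) / (21/29) = 86/21.

86/21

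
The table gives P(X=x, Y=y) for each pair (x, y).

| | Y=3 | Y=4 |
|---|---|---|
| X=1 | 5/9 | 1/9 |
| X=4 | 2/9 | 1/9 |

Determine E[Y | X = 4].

P(X = 4) = 1/3.
Σ Y·P over the event = 3·(2/9) + 4·(1/9) = 10/9.
E[Y | X = 4] = (10/9) / (1/3) = 10/3.

10/3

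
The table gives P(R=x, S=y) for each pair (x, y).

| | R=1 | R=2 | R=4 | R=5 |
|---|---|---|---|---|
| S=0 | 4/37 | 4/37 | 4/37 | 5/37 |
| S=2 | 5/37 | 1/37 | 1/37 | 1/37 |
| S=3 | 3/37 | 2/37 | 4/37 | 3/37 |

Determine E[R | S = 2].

2

P(S = 2) = 8/37.
Σ R·P over the event = 1·(5/37) + 2·(1/37) + 4·(1/37) + 5·(1/37) = 16/37.
E[R | S = 2] = (16/37) / (8/37) = 2.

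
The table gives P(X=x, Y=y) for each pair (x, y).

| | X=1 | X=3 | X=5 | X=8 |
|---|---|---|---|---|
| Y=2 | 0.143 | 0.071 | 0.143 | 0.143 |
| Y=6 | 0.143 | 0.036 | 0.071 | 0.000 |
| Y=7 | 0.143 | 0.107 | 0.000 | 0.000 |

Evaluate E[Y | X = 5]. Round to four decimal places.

P(X = 5) = 0.214.
Σ Y·P over the event = 2·(0.143) + 6·(0.071) = 0.712.
E[Y | X = 5] = (0.712) / (0.214) = 3.3271.

3.3271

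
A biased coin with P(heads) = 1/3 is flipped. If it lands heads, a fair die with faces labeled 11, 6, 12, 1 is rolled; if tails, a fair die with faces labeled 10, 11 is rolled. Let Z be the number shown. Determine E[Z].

19/2

E[Z | heads] = (11+6+12+1)/4 = 15/2.
E[Z | tails] = (10+11)/2 = 21/2.
E[Z] = (1/3)·(15/2) + (2/3)·(21/2) = 19/2.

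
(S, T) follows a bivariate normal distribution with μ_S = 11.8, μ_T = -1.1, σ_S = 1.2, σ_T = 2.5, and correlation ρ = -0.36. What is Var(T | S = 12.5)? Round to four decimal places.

5.4400

Var(T | S=x) = (1 − ρ²)·σ_T².
Var(T | S=12.5) = (2.5)²·(1 − (-0.36)²) = 6.25·0.8704 = 5.4400.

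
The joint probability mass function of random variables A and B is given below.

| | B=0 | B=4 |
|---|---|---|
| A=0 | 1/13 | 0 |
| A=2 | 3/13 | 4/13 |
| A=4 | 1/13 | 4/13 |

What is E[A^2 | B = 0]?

P(B = 0) = 5/13.
Σ A^2·P over the event = 0·(1/13) + 4·(3/13) + 16·(1/13) = 28/13.
E[A^2 | B = 0] = (28/13) / (5/13) = 28/5.

28/5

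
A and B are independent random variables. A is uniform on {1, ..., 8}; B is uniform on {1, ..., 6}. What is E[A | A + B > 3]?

P(A + B > 3) = 15/16.
Summing A·P(x,y) over outcomes with A + B > 3 gives 53/12.
E[A | A + B > 3] = (53/12) / (15/16) = 212/45.

212/45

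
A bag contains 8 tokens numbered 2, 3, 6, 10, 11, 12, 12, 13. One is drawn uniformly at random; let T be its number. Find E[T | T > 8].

58/5

P(T > 8) = 5/8.
Σ over the event: 10·1/8 + 11·1/8 + 12·1/4 + 13·1/8 = 29/4.
E[T | T > 8] = (29/4) / (5/8) = 58/5.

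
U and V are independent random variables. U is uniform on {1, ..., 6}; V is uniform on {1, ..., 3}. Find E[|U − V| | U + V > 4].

29/12

P(U + V > 4) = 2/3.
Summing |U−V|·P(x,y) over outcomes with U + V > 4 gives 29/18.
E[|U − V| | U + V > 4] = (29/18) / (2/3) = 29/12.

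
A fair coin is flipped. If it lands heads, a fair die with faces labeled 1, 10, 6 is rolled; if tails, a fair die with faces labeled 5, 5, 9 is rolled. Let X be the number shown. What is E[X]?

6

E[X | heads] = (1+10+6)/3 = 17/3.
E[X | tails] = (5+5+9)/3 = 19/3.
E[X] = (1/2)·(17/3) + (1/2)·(19/3) = 6.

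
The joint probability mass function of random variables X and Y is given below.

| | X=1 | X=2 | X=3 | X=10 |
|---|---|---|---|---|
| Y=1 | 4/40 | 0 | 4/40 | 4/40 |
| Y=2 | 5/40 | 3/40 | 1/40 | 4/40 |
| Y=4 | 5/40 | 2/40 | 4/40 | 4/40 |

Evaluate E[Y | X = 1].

P(X = 1) = 7/20.
Σ Y·P over the event = 1·(4/40) + 2·(5/40) + 4·(5/40) = 17/20.
E[Y | X = 1] = (17/20) / (7/20) = 17/7.

17/7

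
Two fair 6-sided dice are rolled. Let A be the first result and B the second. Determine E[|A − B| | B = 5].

11/6

Outcomes with B = 5: (1,5), (2,5), (3,5), (4,5), (5,5), (6,5), each with probability 1/36.
E[|A − B| | B = 5] = (4 + 3 + 2 + 1 + 0 + 1) / 6 = 11/6.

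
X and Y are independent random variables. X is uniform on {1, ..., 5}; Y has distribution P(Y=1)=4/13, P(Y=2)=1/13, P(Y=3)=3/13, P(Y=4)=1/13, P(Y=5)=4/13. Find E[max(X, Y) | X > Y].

50/13

P(X > Y) = 2/5.
Summing max(X,Y)·P(x,y) over outcomes with X > Y gives 20/13.
E[max(X, Y) | X > Y] = (20/13) / (2/5) = 50/13.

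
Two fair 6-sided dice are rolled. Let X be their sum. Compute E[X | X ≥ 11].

P(X ≥ 11) = 1/12.
Σ over the event: 11·1/18 + 12·1/36 = 17/18.
E[X | X ≥ 11] = (17/18) / (1/12) = 34/3.

34/3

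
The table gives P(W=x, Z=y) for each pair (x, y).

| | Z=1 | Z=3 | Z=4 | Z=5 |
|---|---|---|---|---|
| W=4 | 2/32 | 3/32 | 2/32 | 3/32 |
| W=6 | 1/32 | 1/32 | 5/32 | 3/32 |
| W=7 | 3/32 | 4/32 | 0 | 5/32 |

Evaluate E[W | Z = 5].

65/11

P(Z = 5) = 11/32.
Σ W·P over the event = 4·(3/32) + 6·(3/32) + 7·(5/32) = 65/32.
E[W | Z = 5] = (65/32) / (11/32) = 65/11.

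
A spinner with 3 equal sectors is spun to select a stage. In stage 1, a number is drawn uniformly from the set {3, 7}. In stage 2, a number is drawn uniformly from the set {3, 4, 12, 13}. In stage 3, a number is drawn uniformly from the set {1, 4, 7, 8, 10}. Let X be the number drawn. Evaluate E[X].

19/3

E[X | stage 1] = (3+7)/2 = 5.
E[X | stage 2] = (3+4+12+13)/4 = 8.
E[X | stage 3] = (1+4+7+8+10)/5 = 6.
E[X] = (1/3)·(5) + (1/3)·(8) + (1/3)·(6) = 19/3.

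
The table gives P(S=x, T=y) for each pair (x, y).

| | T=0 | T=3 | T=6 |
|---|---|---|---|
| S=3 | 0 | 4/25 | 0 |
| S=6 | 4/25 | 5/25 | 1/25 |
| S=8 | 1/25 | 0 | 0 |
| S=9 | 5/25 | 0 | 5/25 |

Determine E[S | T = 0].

77/10

P(T = 0) = 2/5.
Σ S·P over the event = 6·(4/25) + 8·(1/25) + 9·(5/25) = 77/25.
E[S | T = 0] = (77/25) / (2/5) = 77/10.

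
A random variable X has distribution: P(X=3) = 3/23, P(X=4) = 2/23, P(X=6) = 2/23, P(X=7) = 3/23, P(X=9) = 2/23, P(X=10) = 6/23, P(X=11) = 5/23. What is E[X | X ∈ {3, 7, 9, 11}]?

103/13

P(X ∈ {3, 7, 9, 11}) = 13/23.
Σ over the event: 3·3/23 + 7·3/23 + 9·2/23 + 11·5/23 = 103/23.
E[X | X ∈ {3, 7, 9, 11}] = (103/23) / (13/23) = 103/13.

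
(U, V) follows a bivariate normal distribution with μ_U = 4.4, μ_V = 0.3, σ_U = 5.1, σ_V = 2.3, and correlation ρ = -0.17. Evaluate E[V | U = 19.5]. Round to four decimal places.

For a bivariate normal, E[V | U=x] = μ_V + ρ·(σ_V/σ_U)·(x − μ_U).
E[V | U=19.5] = 0.3 + (-0.17)·(2.3/5.1)·(19.5 − (4.4)) = 0.3 + (-0.076667)·(15.1) = -0.8577.

-0.8577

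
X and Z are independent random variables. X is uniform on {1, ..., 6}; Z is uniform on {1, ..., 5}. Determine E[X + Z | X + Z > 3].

187/27

P(X + Z > 3) = 9/10.
Summing (X+Z)·P(x,y) over outcomes with X + Z > 3 gives 187/30.
E[X + Z | X + Z > 3] = (187/30) / (9/10) = 187/27.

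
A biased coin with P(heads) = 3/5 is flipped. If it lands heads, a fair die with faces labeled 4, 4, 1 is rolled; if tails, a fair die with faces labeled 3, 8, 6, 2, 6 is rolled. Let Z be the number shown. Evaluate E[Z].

E[Z | heads] = (4+4+1)/3 = 3.
E[Z | tails] = (3+8+6+2+6)/5 = 5.
E[Z] = (3/5)·(3) + (2/5)·(5) = 19/5.

19/5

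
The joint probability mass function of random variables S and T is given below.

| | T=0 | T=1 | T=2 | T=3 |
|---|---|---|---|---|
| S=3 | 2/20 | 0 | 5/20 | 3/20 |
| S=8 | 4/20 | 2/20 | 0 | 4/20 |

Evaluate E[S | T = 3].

41/7

P(T = 3) = 7/20.
Σ S·P over the event = 3·(3/20) + 8·(4/20) = 41/20.
E[S | T = 3] = (41/20) / (7/20) = 41/7.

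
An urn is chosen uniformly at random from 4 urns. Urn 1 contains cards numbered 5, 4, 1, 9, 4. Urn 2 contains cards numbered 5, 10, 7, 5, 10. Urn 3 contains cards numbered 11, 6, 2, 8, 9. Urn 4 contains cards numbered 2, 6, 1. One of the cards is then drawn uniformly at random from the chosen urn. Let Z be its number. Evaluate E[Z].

111/20

E[Z | urn 1] = (5+4+1+9+4)/5 = 23/5.
E[Z | urn 2] = (5+10+7+5+10)/5 = 37/5.
E[Z | urn 3] = (11+6+2+8+9)/5 = 36/5.
E[Z | urn 4] = (2+6+1)/3 = 3.
By the law of total expectation,
E[Z] = (1/4)·(23/5) + (1/4)·(37/5) + (1/4)·(36/5) + (1/4)·(3) = 111/20.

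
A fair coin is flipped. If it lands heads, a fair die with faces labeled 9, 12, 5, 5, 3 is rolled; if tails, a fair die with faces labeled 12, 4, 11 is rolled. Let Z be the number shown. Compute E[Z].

E[Z | heads] = (9+12+5+5+3)/5 = 34/5.
E[Z | tails] = (12+4+11)/3 = 9.
By the law of total expectation,
E[Z] = (1/2)·(34/5) + (1/2)·(9) = 79/10.

79/10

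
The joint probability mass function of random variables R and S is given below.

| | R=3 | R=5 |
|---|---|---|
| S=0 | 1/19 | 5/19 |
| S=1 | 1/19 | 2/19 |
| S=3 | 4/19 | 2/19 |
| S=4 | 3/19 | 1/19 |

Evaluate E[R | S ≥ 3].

18/5

P(S ≥ 3) = 10/19.
Σ R·P over the event = 3·(4/19) + 3·(3/19) + 5·(2/19) + 5·(1/19) = 36/19.
E[R | S ≥ 3] = (36/19) / (10/19) = 18/5.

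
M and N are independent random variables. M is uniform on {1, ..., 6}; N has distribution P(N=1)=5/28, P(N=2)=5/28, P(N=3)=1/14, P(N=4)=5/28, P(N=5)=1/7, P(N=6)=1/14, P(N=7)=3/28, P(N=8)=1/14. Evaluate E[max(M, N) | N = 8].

P(N = 8) = 1/14.
Summing max(M,N)·P(x,y) over outcomes with N = 8 gives 4/7.
E[max(M, N) | N = 8] = (4/7) / (1/14) = 8.

8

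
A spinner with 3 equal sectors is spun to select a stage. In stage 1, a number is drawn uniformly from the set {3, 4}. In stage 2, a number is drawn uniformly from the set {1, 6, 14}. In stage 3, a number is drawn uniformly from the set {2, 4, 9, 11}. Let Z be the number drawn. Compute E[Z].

17/3

E[Z | stage 1] = (3+4)/2 = 7/2.
E[Z | stage 2] = (1+6+14)/3 = 7.
E[Z | stage 3] = (2+4+9+11)/4 = 13/2.
By the law of total expectation,
E[Z] = (1/3)·(7/2) + (1/3)·(7) + (1/3)·(13/2) = 17/3.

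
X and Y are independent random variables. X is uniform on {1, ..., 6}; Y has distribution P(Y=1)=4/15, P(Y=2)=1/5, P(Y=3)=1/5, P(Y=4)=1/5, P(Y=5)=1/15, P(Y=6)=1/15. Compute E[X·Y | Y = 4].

14

P(Y = 4) = 1/5.
Summing XY·P(x,y) over outcomes with Y = 4 gives 14/5.
E[X·Y | Y = 4] = (14/5) / (1/5) = 14.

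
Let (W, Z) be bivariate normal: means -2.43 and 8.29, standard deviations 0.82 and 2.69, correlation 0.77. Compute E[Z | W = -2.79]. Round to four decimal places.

7.3806

For a bivariate normal, E[Z | W=x] = μ_Z + ρ·(σ_Z/σ_W)·(x − μ_W).
E[Z | W=-2.79] = 8.29 + (0.77)·(2.69/0.82)·(-2.79 − (-2.43)) = 8.29 + (2.526)·(-0.36) = 7.3806.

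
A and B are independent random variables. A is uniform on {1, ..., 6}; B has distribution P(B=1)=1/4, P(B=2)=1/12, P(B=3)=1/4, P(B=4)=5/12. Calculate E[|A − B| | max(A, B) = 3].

16/13

P(max(A, B) = 3) = 13/72.
Summing |A−B|·P(x,y) over outcomes with max(A, B) = 3 gives 2/9.
E[|A − B| | max(A, B) = 3] = (2/9) / (13/72) = 16/13.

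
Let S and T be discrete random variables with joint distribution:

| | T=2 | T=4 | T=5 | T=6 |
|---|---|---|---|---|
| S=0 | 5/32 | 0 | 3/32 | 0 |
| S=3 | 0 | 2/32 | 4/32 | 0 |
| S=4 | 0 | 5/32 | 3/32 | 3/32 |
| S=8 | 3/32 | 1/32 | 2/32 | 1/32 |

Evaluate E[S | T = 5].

10/3

P(T = 5) = 3/8.
Σ S·P over the event = 0·(3/32) + 3·(4/32) + 4·(3/32) + 8·(2/32) = 5/4.
E[S | T = 5] = (5/4) / (3/8) = 10/3.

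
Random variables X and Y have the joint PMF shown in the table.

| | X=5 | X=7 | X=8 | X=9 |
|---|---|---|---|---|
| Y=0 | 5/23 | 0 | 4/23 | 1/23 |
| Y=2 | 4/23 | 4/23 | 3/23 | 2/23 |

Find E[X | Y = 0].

33/5

P(Y = 0) = 10/23.
Σ X·P over the event = 5·(5/23) + 8·(4/23) + 9·(1/23) = 66/23.
E[X | Y = 0] = (66/23) / (10/23) = 33/5.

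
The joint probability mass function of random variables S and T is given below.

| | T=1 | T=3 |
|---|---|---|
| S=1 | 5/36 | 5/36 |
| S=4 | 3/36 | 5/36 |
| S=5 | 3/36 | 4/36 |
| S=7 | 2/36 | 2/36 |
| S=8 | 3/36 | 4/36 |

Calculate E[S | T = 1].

P(T = 1) = 4/9.
Σ S·P over the event = 1·(5/36) + 4·(3/36) + 5·(3/36) + 7·(2/36) + 8·(3/36) = 35/18.
E[S | T = 1] = (35/18) / (4/9) = 35/8.

35/8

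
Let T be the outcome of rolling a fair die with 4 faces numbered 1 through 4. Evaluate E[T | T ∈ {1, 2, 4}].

P(T ∈ {1, 2, 4}) = 3/4.
Σ over the event: 1·1/4 + 2·1/4 + 4·1/4 = 7/4.
E[T | T ∈ {1, 2, 4}] = (7/4) / (3/4) = 7/3.

7/3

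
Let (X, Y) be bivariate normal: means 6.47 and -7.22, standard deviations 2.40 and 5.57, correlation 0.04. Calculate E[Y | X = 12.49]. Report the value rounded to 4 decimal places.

-6.6611

E[Y | X=x] = μ_Y + ρ(σ_Y/σ_X)(x − μ_X) for jointly normal variables.
E[Y | X=12.49] = -7.22 + (0.04)·(5.57/2.40)·(12.49 − (6.47)) = -7.22 + (0.092833)·(6.02) = -6.6611.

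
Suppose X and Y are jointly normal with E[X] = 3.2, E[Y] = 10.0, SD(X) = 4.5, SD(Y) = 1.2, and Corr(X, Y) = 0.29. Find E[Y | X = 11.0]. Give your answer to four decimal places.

E[Y | X=x] = μ_Y + ρ(σ_Y/σ_X)(x − μ_X) for jointly normal variables.
E[Y | X=11.0] = 10.0 + (0.29)·(1.2/4.5)·(11.0 − (3.2)) = 10.0 + (0.077333)·(7.8) = 10.6032.

10.6032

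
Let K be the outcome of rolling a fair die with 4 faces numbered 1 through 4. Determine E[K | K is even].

3

Given K is even, K is equally likely to be any of {2, 4}.
E[K | K is even] = (2 + 4) / 2 = 3.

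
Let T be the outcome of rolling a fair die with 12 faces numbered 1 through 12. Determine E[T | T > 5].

9

Given T > 5, T is equally likely to be any of {6, 7, 8, 9, 10, 11, 12}.
E[T | T > 5] = (6 + 7 + 8 + 9 + 10 + 11 + 12) / 7 = 9.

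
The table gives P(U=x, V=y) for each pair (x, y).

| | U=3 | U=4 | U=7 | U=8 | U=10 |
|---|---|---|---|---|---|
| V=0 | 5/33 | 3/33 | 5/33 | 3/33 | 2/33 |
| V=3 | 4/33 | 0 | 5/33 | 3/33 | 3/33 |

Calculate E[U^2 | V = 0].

365/9

P(V = 0) = 6/11.
Σ U^2·P over the event = 9·(5/33) + 16·(3/33) + 49·(5/33) + 64·(3/33) + 100·(2/33) = 730/33.
E[U^2 | V = 0] = (730/33) / (6/11) = 365/9.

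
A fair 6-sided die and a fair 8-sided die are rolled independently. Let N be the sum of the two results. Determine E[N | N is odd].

8

P(N is odd) = 1/2.
Σ over the event: 3·1/24 + 5·1/12 + 7·1/8 + 9·1/8 + 11·1/12 + 13·1/24 = 4.
E[N | N is odd] = (4) / (1/2) = 8.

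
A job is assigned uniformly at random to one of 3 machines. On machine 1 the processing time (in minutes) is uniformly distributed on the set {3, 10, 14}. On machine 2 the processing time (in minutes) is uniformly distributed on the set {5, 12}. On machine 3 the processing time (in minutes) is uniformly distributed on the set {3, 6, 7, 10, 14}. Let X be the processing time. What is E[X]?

E[X | machine 1] = (3+10+14)/3 = 9.
E[X | machine 2] = (5+12)/2 = 17/2.
E[X | machine 3] = (3+6+7+10+14)/5 = 8.
By the law of total expectation,
E[X] = (1/3)·(9) + (1/3)·(17/2) + (1/3)·(8) = 17/2.

17/2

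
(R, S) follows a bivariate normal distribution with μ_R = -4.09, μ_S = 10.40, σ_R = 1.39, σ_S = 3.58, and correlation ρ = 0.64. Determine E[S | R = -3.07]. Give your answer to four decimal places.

12.0813

E[S | R=x] = μ_S + ρ(σ_S/σ_R)(x − μ_R) for jointly normal variables.
E[S | R=-3.07] = 10.40 + (0.64)·(3.58/1.39)·(-3.07 − (-4.09)) = 10.40 + (1.6483)·(1.02) = 12.0813.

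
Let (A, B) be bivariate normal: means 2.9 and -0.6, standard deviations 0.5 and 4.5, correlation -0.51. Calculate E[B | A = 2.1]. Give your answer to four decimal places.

3.0720

For a bivariate normal, E[B | A=x] = μ_B + ρ·(σ_B/σ_A)·(x − μ_A).
E[B | A=2.1] = -0.6 + (-0.51)·(4.5/0.5)·(2.1 − (2.9)) = -0.6 + (-4.59)·(-0.8) = 3.0720.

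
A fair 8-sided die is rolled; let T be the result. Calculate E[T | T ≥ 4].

6

Given T ≥ 4, T is equally likely to be any of {4, 5, 6, 7, 8}.
E[T | T ≥ 4] = (4 + 5 + 6 + 7 + 8) / 5 = 6.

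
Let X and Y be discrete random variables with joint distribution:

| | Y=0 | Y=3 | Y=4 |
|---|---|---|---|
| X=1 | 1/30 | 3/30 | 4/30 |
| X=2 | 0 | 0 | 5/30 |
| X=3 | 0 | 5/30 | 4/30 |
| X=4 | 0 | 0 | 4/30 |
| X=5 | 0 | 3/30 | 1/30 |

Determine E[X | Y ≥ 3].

P(Y ≥ 3) = 29/30.
Σ X·P over the event = 1·(3/30) + 1·(4/30) + 2·(5/30) + 3·(5/30) + 3·(4/30) + 4·(4/30) + 5·(3/30) + 5·(1/30) = 8/3.
E[X | Y ≥ 3] = (8/3) / (29/30) = 80/29.

80/29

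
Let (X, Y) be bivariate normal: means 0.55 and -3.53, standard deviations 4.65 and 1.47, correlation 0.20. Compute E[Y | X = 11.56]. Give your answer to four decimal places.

For a bivariate normal, E[Y | X=x] = μ_Y + ρ·(σ_Y/σ_X)·(x − μ_X).
E[Y | X=11.56] = -3.53 + (0.20)·(1.47/4.65)·(11.56 − (0.55)) = -3.53 + (0.063226)·(11.01) = -2.8339.

-2.8339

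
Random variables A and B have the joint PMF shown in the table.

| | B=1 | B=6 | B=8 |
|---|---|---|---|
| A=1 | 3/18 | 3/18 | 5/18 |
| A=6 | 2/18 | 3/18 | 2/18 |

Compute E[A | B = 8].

17/7

P(B = 8) = 7/18.
Σ A·P over the event = 1·(5/18) + 6·(2/18) = 17/18.
E[A | B = 8] = (17/18) / (7/18) = 17/7.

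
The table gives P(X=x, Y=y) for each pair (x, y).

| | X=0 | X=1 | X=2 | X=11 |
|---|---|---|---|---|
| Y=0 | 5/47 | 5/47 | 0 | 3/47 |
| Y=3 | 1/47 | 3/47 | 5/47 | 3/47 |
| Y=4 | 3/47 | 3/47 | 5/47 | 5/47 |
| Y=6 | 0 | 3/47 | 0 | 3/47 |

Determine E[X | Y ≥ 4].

52/11

P(Y ≥ 4) = 22/47.
Σ X·P over the event = 0·(3/47) + 1·(3/47) + 1·(3/47) + 2·(5/47) + 11·(5/47) + 11·(3/47) = 104/47.
E[X | Y ≥ 4] = (104/47) / (22/47) = 52/11.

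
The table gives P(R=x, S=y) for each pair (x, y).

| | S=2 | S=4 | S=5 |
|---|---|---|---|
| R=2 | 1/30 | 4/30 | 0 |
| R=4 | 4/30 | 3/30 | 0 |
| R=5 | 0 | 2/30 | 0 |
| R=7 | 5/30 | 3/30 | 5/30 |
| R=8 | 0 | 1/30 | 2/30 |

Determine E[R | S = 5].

P(S = 5) = 7/30.
Summing R·P(R=x,S=y) over the conditioning event gives 17/10.
E[R | S = 5] = (17/10) / (7/30) = 51/7.

51/7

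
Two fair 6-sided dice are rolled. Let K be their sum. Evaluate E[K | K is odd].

7

P(K is odd) = 1/2.
Σ over the event: 3·1/18 + 5·1/9 + 7·1/6 + 9·1/9 + 11·1/18 = 7/2.
E[K | K is odd] = (7/2) / (1/2) = 7.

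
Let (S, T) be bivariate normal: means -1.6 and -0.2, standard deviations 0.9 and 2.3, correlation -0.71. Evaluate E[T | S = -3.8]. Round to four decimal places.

3.7918

The regression of T on S has slope ρ·σ_T/σ_S and passes through (μ_S, μ_T).
E[T | S=-3.8] = -0.2 + (-0.71)·(2.3/0.9)·(-3.8 − (-1.6)) = -0.2 + (-1.81444)·(-2.2) = 3.7918.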